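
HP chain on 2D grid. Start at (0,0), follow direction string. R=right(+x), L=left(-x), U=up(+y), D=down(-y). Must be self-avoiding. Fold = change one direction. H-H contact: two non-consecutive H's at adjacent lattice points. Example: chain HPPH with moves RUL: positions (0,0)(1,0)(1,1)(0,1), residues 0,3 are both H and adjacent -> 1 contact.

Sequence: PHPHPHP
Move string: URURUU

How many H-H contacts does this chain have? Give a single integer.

Answer: 0

Derivation:
Positions: [(0, 0), (0, 1), (1, 1), (1, 2), (2, 2), (2, 3), (2, 4)]
No H-H contacts found.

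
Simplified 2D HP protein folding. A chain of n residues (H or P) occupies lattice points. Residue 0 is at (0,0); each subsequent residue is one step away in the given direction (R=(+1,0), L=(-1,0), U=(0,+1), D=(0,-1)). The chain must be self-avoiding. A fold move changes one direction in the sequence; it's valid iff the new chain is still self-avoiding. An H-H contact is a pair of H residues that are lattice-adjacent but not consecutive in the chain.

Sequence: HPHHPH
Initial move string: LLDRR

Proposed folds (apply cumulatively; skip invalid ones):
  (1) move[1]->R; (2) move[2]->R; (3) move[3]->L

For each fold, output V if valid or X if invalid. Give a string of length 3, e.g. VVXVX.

Initial: LLDRR -> [(0, 0), (-1, 0), (-2, 0), (-2, -1), (-1, -1), (0, -1)]
Fold 1: move[1]->R => LRDRR INVALID (collision), skipped
Fold 2: move[2]->R => LLRRR INVALID (collision), skipped
Fold 3: move[3]->L => LLDLR INVALID (collision), skipped

Answer: XXX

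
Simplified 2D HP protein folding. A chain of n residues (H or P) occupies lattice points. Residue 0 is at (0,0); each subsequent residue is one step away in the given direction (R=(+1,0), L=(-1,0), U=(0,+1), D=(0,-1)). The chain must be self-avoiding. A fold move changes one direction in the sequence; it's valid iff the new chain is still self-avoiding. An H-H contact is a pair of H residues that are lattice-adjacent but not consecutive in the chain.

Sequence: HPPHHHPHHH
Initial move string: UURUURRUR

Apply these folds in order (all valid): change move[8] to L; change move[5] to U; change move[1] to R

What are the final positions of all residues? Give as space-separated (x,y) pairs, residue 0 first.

Answer: (0,0) (0,1) (1,1) (2,1) (2,2) (2,3) (2,4) (3,4) (3,5) (2,5)

Derivation:
Initial moves: UURUURRUR
Fold: move[8]->L => UURUURRUL (positions: [(0, 0), (0, 1), (0, 2), (1, 2), (1, 3), (1, 4), (2, 4), (3, 4), (3, 5), (2, 5)])
Fold: move[5]->U => UURUUURUL (positions: [(0, 0), (0, 1), (0, 2), (1, 2), (1, 3), (1, 4), (1, 5), (2, 5), (2, 6), (1, 6)])
Fold: move[1]->R => URRUUURUL (positions: [(0, 0), (0, 1), (1, 1), (2, 1), (2, 2), (2, 3), (2, 4), (3, 4), (3, 5), (2, 5)])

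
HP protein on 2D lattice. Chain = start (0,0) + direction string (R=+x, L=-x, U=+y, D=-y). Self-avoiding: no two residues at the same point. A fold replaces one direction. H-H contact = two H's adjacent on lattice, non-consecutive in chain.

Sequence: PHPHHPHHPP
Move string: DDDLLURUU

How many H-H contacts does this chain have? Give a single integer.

Answer: 1

Derivation:
Positions: [(0, 0), (0, -1), (0, -2), (0, -3), (-1, -3), (-2, -3), (-2, -2), (-1, -2), (-1, -1), (-1, 0)]
H-H contact: residue 4 @(-1,-3) - residue 7 @(-1, -2)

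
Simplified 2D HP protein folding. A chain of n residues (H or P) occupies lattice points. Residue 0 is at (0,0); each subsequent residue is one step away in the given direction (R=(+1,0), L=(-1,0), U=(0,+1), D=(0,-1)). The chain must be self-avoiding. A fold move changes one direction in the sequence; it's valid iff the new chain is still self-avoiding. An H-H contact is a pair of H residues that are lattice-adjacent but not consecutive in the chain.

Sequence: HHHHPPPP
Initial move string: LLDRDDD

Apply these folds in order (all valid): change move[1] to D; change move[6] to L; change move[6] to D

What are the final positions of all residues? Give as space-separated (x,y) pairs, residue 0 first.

Answer: (0,0) (-1,0) (-1,-1) (-1,-2) (0,-2) (0,-3) (0,-4) (0,-5)

Derivation:
Initial moves: LLDRDDD
Fold: move[1]->D => LDDRDDD (positions: [(0, 0), (-1, 0), (-1, -1), (-1, -2), (0, -2), (0, -3), (0, -4), (0, -5)])
Fold: move[6]->L => LDDRDDL (positions: [(0, 0), (-1, 0), (-1, -1), (-1, -2), (0, -2), (0, -3), (0, -4), (-1, -4)])
Fold: move[6]->D => LDDRDDD (positions: [(0, 0), (-1, 0), (-1, -1), (-1, -2), (0, -2), (0, -3), (0, -4), (0, -5)])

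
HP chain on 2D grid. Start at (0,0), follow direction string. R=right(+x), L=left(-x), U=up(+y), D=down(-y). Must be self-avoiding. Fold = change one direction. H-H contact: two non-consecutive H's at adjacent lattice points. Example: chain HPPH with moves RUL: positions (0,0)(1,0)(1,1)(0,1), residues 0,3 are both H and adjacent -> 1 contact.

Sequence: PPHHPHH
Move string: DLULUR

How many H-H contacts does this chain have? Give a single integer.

Positions: [(0, 0), (0, -1), (-1, -1), (-1, 0), (-2, 0), (-2, 1), (-1, 1)]
H-H contact: residue 3 @(-1,0) - residue 6 @(-1, 1)

Answer: 1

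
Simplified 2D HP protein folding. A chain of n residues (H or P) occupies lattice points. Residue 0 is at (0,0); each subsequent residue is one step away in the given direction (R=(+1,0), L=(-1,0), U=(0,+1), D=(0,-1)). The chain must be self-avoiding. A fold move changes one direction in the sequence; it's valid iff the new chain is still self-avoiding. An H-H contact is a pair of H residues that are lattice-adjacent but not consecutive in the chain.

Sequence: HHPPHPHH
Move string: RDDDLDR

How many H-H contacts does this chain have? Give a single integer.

Answer: 1

Derivation:
Positions: [(0, 0), (1, 0), (1, -1), (1, -2), (1, -3), (0, -3), (0, -4), (1, -4)]
H-H contact: residue 4 @(1,-3) - residue 7 @(1, -4)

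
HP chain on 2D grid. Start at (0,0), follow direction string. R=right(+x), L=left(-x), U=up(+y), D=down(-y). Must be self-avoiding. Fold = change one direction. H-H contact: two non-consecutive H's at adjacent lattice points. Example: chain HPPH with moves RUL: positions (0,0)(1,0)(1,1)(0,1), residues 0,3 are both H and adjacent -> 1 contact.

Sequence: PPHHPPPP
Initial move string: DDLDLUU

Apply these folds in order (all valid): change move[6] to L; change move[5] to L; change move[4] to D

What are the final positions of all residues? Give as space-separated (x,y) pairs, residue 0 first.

Answer: (0,0) (0,-1) (0,-2) (-1,-2) (-1,-3) (-1,-4) (-2,-4) (-3,-4)

Derivation:
Initial moves: DDLDLUU
Fold: move[6]->L => DDLDLUL (positions: [(0, 0), (0, -1), (0, -2), (-1, -2), (-1, -3), (-2, -3), (-2, -2), (-3, -2)])
Fold: move[5]->L => DDLDLLL (positions: [(0, 0), (0, -1), (0, -2), (-1, -2), (-1, -3), (-2, -3), (-3, -3), (-4, -3)])
Fold: move[4]->D => DDLDDLL (positions: [(0, 0), (0, -1), (0, -2), (-1, -2), (-1, -3), (-1, -4), (-2, -4), (-3, -4)])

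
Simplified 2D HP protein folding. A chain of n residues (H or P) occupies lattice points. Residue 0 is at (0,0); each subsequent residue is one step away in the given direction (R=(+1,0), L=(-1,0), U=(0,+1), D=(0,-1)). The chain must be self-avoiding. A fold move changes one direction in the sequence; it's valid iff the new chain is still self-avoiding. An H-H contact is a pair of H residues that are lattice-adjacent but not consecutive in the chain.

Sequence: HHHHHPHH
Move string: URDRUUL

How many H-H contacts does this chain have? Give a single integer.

Answer: 2

Derivation:
Positions: [(0, 0), (0, 1), (1, 1), (1, 0), (2, 0), (2, 1), (2, 2), (1, 2)]
H-H contact: residue 0 @(0,0) - residue 3 @(1, 0)
H-H contact: residue 2 @(1,1) - residue 7 @(1, 2)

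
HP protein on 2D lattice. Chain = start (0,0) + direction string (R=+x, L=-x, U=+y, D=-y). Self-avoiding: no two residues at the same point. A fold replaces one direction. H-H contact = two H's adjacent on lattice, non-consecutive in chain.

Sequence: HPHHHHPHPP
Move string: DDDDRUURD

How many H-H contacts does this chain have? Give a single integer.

Answer: 1

Derivation:
Positions: [(0, 0), (0, -1), (0, -2), (0, -3), (0, -4), (1, -4), (1, -3), (1, -2), (2, -2), (2, -3)]
H-H contact: residue 2 @(0,-2) - residue 7 @(1, -2)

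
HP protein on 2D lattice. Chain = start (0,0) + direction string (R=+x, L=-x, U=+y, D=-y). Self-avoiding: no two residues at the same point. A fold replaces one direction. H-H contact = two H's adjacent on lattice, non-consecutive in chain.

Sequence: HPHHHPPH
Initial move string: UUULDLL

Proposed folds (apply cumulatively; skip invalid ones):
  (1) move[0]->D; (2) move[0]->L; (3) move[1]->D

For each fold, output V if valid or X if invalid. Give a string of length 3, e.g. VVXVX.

Initial: UUULDLL -> [(0, 0), (0, 1), (0, 2), (0, 3), (-1, 3), (-1, 2), (-2, 2), (-3, 2)]
Fold 1: move[0]->D => DUULDLL INVALID (collision), skipped
Fold 2: move[0]->L => LUULDLL VALID
Fold 3: move[1]->D => LDULDLL INVALID (collision), skipped

Answer: XVX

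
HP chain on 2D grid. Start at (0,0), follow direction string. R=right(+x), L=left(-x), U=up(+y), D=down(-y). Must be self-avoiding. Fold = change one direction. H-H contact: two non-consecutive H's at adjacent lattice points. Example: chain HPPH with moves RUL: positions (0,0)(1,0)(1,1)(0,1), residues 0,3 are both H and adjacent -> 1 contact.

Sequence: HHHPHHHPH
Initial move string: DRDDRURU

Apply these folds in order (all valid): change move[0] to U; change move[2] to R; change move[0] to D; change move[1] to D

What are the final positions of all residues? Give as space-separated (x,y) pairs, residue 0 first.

Initial moves: DRDDRURU
Fold: move[0]->U => URDDRURU (positions: [(0, 0), (0, 1), (1, 1), (1, 0), (1, -1), (2, -1), (2, 0), (3, 0), (3, 1)])
Fold: move[2]->R => URRDRURU (positions: [(0, 0), (0, 1), (1, 1), (2, 1), (2, 0), (3, 0), (3, 1), (4, 1), (4, 2)])
Fold: move[0]->D => DRRDRURU (positions: [(0, 0), (0, -1), (1, -1), (2, -1), (2, -2), (3, -2), (3, -1), (4, -1), (4, 0)])
Fold: move[1]->D => DDRDRURU (positions: [(0, 0), (0, -1), (0, -2), (1, -2), (1, -3), (2, -3), (2, -2), (3, -2), (3, -1)])

Answer: (0,0) (0,-1) (0,-2) (1,-2) (1,-3) (2,-3) (2,-2) (3,-2) (3,-1)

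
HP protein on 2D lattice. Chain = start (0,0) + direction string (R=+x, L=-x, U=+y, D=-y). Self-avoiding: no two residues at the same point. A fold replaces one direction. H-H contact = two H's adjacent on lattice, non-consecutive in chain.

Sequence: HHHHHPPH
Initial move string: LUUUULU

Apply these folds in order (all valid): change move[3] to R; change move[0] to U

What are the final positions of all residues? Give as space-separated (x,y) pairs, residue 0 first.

Answer: (0,0) (0,1) (0,2) (0,3) (1,3) (1,4) (0,4) (0,5)

Derivation:
Initial moves: LUUUULU
Fold: move[3]->R => LUURULU (positions: [(0, 0), (-1, 0), (-1, 1), (-1, 2), (0, 2), (0, 3), (-1, 3), (-1, 4)])
Fold: move[0]->U => UUURULU (positions: [(0, 0), (0, 1), (0, 2), (0, 3), (1, 3), (1, 4), (0, 4), (0, 5)])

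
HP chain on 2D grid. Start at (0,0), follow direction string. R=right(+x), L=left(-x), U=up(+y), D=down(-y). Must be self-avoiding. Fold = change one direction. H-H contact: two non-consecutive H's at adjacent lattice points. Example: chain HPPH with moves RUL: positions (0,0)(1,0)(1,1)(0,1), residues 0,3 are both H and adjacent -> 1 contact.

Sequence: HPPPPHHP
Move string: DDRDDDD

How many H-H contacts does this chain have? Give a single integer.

Positions: [(0, 0), (0, -1), (0, -2), (1, -2), (1, -3), (1, -4), (1, -5), (1, -6)]
No H-H contacts found.

Answer: 0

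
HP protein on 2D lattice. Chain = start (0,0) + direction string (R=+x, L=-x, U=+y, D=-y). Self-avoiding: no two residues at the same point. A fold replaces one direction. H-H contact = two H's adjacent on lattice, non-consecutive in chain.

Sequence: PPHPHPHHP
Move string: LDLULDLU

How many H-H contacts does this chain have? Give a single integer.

Answer: 0

Derivation:
Positions: [(0, 0), (-1, 0), (-1, -1), (-2, -1), (-2, 0), (-3, 0), (-3, -1), (-4, -1), (-4, 0)]
No H-H contacts found.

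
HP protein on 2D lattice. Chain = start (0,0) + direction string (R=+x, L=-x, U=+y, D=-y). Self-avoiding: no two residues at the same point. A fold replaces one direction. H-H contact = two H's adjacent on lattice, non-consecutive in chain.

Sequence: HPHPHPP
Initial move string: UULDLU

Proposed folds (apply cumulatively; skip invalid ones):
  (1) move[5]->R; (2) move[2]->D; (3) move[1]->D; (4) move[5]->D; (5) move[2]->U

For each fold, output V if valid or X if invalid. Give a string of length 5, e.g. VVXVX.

Initial: UULDLU -> [(0, 0), (0, 1), (0, 2), (-1, 2), (-1, 1), (-2, 1), (-2, 2)]
Fold 1: move[5]->R => UULDLR INVALID (collision), skipped
Fold 2: move[2]->D => UUDDLU INVALID (collision), skipped
Fold 3: move[1]->D => UDLDLU INVALID (collision), skipped
Fold 4: move[5]->D => UULDLD VALID
Fold 5: move[2]->U => UUUDLD INVALID (collision), skipped

Answer: XXXVX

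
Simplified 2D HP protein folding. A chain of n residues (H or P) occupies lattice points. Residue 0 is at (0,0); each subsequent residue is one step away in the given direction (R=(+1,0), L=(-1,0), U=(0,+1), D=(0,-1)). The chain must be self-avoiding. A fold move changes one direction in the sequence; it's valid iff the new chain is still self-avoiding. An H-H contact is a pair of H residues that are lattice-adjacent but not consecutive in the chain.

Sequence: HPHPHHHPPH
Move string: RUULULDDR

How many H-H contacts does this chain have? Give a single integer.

Positions: [(0, 0), (1, 0), (1, 1), (1, 2), (0, 2), (0, 3), (-1, 3), (-1, 2), (-1, 1), (0, 1)]
H-H contact: residue 0 @(0,0) - residue 9 @(0, 1)
H-H contact: residue 2 @(1,1) - residue 9 @(0, 1)
H-H contact: residue 4 @(0,2) - residue 9 @(0, 1)

Answer: 3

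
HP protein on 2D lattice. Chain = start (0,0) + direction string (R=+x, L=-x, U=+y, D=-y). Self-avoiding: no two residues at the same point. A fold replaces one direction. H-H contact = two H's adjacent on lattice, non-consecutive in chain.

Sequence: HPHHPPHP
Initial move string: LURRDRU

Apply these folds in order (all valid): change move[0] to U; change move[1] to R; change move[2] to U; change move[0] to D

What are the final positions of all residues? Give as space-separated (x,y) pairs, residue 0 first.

Initial moves: LURRDRU
Fold: move[0]->U => UURRDRU (positions: [(0, 0), (0, 1), (0, 2), (1, 2), (2, 2), (2, 1), (3, 1), (3, 2)])
Fold: move[1]->R => URRRDRU (positions: [(0, 0), (0, 1), (1, 1), (2, 1), (3, 1), (3, 0), (4, 0), (4, 1)])
Fold: move[2]->U => URURDRU (positions: [(0, 0), (0, 1), (1, 1), (1, 2), (2, 2), (2, 1), (3, 1), (3, 2)])
Fold: move[0]->D => DRURDRU (positions: [(0, 0), (0, -1), (1, -1), (1, 0), (2, 0), (2, -1), (3, -1), (3, 0)])

Answer: (0,0) (0,-1) (1,-1) (1,0) (2,0) (2,-1) (3,-1) (3,0)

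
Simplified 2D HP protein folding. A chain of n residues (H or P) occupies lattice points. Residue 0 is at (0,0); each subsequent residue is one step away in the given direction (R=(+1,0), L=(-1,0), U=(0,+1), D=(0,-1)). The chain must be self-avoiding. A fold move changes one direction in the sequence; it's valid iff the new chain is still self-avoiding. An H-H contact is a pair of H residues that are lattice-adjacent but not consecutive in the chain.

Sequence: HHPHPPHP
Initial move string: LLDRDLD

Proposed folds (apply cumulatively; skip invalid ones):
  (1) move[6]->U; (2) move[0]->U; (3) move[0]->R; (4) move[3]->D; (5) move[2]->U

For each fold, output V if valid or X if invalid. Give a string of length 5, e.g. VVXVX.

Answer: XXXVX

Derivation:
Initial: LLDRDLD -> [(0, 0), (-1, 0), (-2, 0), (-2, -1), (-1, -1), (-1, -2), (-2, -2), (-2, -3)]
Fold 1: move[6]->U => LLDRDLU INVALID (collision), skipped
Fold 2: move[0]->U => ULDRDLD INVALID (collision), skipped
Fold 3: move[0]->R => RLDRDLD INVALID (collision), skipped
Fold 4: move[3]->D => LLDDDLD VALID
Fold 5: move[2]->U => LLUDDLD INVALID (collision), skipped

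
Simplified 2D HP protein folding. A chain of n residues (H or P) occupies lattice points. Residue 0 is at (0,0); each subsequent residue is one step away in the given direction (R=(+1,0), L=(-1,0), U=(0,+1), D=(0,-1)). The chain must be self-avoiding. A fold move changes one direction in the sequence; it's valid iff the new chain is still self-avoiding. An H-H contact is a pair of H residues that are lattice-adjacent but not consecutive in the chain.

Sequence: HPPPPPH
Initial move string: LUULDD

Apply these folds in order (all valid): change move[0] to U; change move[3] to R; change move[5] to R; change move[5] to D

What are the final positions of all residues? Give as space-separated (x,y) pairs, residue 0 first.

Initial moves: LUULDD
Fold: move[0]->U => UUULDD (positions: [(0, 0), (0, 1), (0, 2), (0, 3), (-1, 3), (-1, 2), (-1, 1)])
Fold: move[3]->R => UUURDD (positions: [(0, 0), (0, 1), (0, 2), (0, 3), (1, 3), (1, 2), (1, 1)])
Fold: move[5]->R => UUURDR (positions: [(0, 0), (0, 1), (0, 2), (0, 3), (1, 3), (1, 2), (2, 2)])
Fold: move[5]->D => UUURDD (positions: [(0, 0), (0, 1), (0, 2), (0, 3), (1, 3), (1, 2), (1, 1)])

Answer: (0,0) (0,1) (0,2) (0,3) (1,3) (1,2) (1,1)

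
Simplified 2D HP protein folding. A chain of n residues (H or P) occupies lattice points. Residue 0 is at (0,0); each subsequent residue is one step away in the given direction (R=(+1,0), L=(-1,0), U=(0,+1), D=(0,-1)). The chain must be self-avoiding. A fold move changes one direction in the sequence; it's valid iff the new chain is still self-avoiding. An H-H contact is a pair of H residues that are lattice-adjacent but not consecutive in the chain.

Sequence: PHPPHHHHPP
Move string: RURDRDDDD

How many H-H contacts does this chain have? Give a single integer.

Answer: 1

Derivation:
Positions: [(0, 0), (1, 0), (1, 1), (2, 1), (2, 0), (3, 0), (3, -1), (3, -2), (3, -3), (3, -4)]
H-H contact: residue 1 @(1,0) - residue 4 @(2, 0)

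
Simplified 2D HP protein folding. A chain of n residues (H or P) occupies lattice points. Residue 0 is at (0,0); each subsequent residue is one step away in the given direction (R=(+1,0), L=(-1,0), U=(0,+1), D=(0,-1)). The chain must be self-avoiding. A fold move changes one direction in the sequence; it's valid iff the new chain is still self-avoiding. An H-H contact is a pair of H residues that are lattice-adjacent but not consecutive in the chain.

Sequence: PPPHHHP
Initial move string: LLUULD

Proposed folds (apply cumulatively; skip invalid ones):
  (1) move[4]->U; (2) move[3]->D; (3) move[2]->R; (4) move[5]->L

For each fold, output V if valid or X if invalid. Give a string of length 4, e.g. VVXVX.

Initial: LLUULD -> [(0, 0), (-1, 0), (-2, 0), (-2, 1), (-2, 2), (-3, 2), (-3, 1)]
Fold 1: move[4]->U => LLUUUD INVALID (collision), skipped
Fold 2: move[3]->D => LLUDLD INVALID (collision), skipped
Fold 3: move[2]->R => LLRULD INVALID (collision), skipped
Fold 4: move[5]->L => LLUULL VALID

Answer: XXXV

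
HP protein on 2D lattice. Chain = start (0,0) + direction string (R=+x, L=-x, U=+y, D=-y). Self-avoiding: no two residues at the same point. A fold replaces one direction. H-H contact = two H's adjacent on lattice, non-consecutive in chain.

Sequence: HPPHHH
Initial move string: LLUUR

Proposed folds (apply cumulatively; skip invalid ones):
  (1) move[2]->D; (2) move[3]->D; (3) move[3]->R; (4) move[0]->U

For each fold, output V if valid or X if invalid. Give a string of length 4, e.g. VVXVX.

Answer: XXVV

Derivation:
Initial: LLUUR -> [(0, 0), (-1, 0), (-2, 0), (-2, 1), (-2, 2), (-1, 2)]
Fold 1: move[2]->D => LLDUR INVALID (collision), skipped
Fold 2: move[3]->D => LLUDR INVALID (collision), skipped
Fold 3: move[3]->R => LLURR VALID
Fold 4: move[0]->U => ULURR VALID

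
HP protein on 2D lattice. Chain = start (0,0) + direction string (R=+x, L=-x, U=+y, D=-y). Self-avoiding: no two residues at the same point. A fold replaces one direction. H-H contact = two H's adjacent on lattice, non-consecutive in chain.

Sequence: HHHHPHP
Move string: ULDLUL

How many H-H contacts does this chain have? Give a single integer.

Positions: [(0, 0), (0, 1), (-1, 1), (-1, 0), (-2, 0), (-2, 1), (-3, 1)]
H-H contact: residue 0 @(0,0) - residue 3 @(-1, 0)
H-H contact: residue 2 @(-1,1) - residue 5 @(-2, 1)

Answer: 2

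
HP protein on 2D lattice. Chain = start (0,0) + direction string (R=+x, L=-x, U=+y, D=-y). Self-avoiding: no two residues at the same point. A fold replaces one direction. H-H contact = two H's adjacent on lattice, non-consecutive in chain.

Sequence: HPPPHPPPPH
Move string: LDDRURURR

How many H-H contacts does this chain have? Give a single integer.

Answer: 0

Derivation:
Positions: [(0, 0), (-1, 0), (-1, -1), (-1, -2), (0, -2), (0, -1), (1, -1), (1, 0), (2, 0), (3, 0)]
No H-H contacts found.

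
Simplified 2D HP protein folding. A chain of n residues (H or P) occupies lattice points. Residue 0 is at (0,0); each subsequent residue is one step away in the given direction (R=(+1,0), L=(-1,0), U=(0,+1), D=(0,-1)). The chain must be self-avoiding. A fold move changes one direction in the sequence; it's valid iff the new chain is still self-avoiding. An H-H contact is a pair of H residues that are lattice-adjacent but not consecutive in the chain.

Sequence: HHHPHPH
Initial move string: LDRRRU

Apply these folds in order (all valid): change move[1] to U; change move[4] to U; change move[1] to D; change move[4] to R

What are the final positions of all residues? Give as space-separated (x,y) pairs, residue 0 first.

Answer: (0,0) (-1,0) (-1,-1) (0,-1) (1,-1) (2,-1) (2,0)

Derivation:
Initial moves: LDRRRU
Fold: move[1]->U => LURRRU (positions: [(0, 0), (-1, 0), (-1, 1), (0, 1), (1, 1), (2, 1), (2, 2)])
Fold: move[4]->U => LURRUU (positions: [(0, 0), (-1, 0), (-1, 1), (0, 1), (1, 1), (1, 2), (1, 3)])
Fold: move[1]->D => LDRRUU (positions: [(0, 0), (-1, 0), (-1, -1), (0, -1), (1, -1), (1, 0), (1, 1)])
Fold: move[4]->R => LDRRRU (positions: [(0, 0), (-1, 0), (-1, -1), (0, -1), (1, -1), (2, -1), (2, 0)])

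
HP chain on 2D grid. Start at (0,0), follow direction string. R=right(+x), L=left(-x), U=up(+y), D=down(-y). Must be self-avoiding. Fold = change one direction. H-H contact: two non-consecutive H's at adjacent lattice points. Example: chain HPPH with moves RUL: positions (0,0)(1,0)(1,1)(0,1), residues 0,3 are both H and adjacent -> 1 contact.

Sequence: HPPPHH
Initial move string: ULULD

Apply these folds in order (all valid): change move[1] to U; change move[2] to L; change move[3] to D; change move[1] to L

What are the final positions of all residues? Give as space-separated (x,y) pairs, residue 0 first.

Answer: (0,0) (0,1) (-1,1) (-2,1) (-2,0) (-2,-1)

Derivation:
Initial moves: ULULD
Fold: move[1]->U => UUULD (positions: [(0, 0), (0, 1), (0, 2), (0, 3), (-1, 3), (-1, 2)])
Fold: move[2]->L => UULLD (positions: [(0, 0), (0, 1), (0, 2), (-1, 2), (-2, 2), (-2, 1)])
Fold: move[3]->D => UULDD (positions: [(0, 0), (0, 1), (0, 2), (-1, 2), (-1, 1), (-1, 0)])
Fold: move[1]->L => ULLDD (positions: [(0, 0), (0, 1), (-1, 1), (-2, 1), (-2, 0), (-2, -1)])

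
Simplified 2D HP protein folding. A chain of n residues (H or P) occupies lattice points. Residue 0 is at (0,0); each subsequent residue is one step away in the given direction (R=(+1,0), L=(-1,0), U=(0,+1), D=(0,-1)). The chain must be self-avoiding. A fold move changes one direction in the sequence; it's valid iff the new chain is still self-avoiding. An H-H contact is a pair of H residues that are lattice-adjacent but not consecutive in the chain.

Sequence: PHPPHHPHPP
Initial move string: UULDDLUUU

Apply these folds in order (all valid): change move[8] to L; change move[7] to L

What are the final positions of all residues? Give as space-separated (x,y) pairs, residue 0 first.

Initial moves: UULDDLUUU
Fold: move[8]->L => UULDDLUUL (positions: [(0, 0), (0, 1), (0, 2), (-1, 2), (-1, 1), (-1, 0), (-2, 0), (-2, 1), (-2, 2), (-3, 2)])
Fold: move[7]->L => UULDDLULL (positions: [(0, 0), (0, 1), (0, 2), (-1, 2), (-1, 1), (-1, 0), (-2, 0), (-2, 1), (-3, 1), (-4, 1)])

Answer: (0,0) (0,1) (0,2) (-1,2) (-1,1) (-1,0) (-2,0) (-2,1) (-3,1) (-4,1)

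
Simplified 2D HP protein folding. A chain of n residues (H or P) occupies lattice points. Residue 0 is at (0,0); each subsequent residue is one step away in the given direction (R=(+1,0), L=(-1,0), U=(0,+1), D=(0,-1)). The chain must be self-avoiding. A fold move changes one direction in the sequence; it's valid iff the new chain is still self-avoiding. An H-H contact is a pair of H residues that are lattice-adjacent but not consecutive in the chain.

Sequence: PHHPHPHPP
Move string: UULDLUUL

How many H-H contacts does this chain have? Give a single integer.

Positions: [(0, 0), (0, 1), (0, 2), (-1, 2), (-1, 1), (-2, 1), (-2, 2), (-2, 3), (-3, 3)]
H-H contact: residue 1 @(0,1) - residue 4 @(-1, 1)

Answer: 1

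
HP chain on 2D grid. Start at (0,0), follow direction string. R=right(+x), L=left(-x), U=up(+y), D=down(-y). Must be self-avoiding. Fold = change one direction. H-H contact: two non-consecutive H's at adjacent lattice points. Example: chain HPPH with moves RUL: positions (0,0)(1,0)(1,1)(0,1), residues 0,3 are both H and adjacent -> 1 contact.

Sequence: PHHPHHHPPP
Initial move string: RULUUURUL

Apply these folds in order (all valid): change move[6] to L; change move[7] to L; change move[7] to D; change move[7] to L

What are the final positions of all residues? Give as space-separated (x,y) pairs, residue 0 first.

Initial moves: RULUUURUL
Fold: move[6]->L => RULUUULUL (positions: [(0, 0), (1, 0), (1, 1), (0, 1), (0, 2), (0, 3), (0, 4), (-1, 4), (-1, 5), (-2, 5)])
Fold: move[7]->L => RULUUULLL (positions: [(0, 0), (1, 0), (1, 1), (0, 1), (0, 2), (0, 3), (0, 4), (-1, 4), (-2, 4), (-3, 4)])
Fold: move[7]->D => RULUUULDL (positions: [(0, 0), (1, 0), (1, 1), (0, 1), (0, 2), (0, 3), (0, 4), (-1, 4), (-1, 3), (-2, 3)])
Fold: move[7]->L => RULUUULLL (positions: [(0, 0), (1, 0), (1, 1), (0, 1), (0, 2), (0, 3), (0, 4), (-1, 4), (-2, 4), (-3, 4)])

Answer: (0,0) (1,0) (1,1) (0,1) (0,2) (0,3) (0,4) (-1,4) (-2,4) (-3,4)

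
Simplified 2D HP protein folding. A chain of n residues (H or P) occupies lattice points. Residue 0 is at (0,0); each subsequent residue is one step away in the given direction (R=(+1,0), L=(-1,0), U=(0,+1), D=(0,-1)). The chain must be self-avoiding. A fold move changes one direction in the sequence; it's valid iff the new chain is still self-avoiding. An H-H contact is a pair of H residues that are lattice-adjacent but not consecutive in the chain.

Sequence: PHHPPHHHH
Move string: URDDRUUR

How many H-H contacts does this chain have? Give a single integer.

Positions: [(0, 0), (0, 1), (1, 1), (1, 0), (1, -1), (2, -1), (2, 0), (2, 1), (3, 1)]
H-H contact: residue 2 @(1,1) - residue 7 @(2, 1)

Answer: 1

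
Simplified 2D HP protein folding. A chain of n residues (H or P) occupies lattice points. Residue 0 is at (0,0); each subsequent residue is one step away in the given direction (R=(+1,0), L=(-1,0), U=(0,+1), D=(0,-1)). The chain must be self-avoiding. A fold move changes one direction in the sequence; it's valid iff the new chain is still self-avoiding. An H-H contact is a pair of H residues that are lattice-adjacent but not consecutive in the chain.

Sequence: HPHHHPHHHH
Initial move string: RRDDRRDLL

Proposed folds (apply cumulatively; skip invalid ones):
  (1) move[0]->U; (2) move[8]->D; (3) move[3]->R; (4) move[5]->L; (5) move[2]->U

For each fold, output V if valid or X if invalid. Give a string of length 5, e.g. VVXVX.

Answer: VVVXV

Derivation:
Initial: RRDDRRDLL -> [(0, 0), (1, 0), (2, 0), (2, -1), (2, -2), (3, -2), (4, -2), (4, -3), (3, -3), (2, -3)]
Fold 1: move[0]->U => URDDRRDLL VALID
Fold 2: move[8]->D => URDDRRDLD VALID
Fold 3: move[3]->R => URDRRRDLD VALID
Fold 4: move[5]->L => URDRRLDLD INVALID (collision), skipped
Fold 5: move[2]->U => URURRRDLD VALID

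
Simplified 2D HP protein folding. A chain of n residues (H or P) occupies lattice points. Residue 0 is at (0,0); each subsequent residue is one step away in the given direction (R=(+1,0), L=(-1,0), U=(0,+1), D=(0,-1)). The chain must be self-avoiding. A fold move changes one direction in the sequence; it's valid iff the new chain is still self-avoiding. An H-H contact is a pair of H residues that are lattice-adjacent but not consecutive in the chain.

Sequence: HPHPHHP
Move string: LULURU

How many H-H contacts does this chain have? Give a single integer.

Answer: 1

Derivation:
Positions: [(0, 0), (-1, 0), (-1, 1), (-2, 1), (-2, 2), (-1, 2), (-1, 3)]
H-H contact: residue 2 @(-1,1) - residue 5 @(-1, 2)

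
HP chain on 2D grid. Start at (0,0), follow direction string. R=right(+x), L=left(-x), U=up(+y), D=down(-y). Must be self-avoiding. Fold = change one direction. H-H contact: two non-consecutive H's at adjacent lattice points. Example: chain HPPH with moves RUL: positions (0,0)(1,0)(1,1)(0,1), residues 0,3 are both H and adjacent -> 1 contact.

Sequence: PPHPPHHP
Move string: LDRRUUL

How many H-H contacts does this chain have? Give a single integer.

Answer: 0

Derivation:
Positions: [(0, 0), (-1, 0), (-1, -1), (0, -1), (1, -1), (1, 0), (1, 1), (0, 1)]
No H-H contacts found.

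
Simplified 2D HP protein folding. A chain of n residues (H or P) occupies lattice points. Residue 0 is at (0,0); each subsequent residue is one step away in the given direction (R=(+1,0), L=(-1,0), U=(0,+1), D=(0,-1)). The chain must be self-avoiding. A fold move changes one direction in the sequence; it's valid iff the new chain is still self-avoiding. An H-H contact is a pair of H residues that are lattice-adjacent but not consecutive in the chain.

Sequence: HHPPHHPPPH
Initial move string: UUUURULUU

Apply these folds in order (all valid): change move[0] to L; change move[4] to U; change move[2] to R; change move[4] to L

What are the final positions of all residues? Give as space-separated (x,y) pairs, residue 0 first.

Answer: (0,0) (-1,0) (-1,1) (0,1) (0,2) (-1,2) (-1,3) (-2,3) (-2,4) (-2,5)

Derivation:
Initial moves: UUUURULUU
Fold: move[0]->L => LUUURULUU (positions: [(0, 0), (-1, 0), (-1, 1), (-1, 2), (-1, 3), (0, 3), (0, 4), (-1, 4), (-1, 5), (-1, 6)])
Fold: move[4]->U => LUUUUULUU (positions: [(0, 0), (-1, 0), (-1, 1), (-1, 2), (-1, 3), (-1, 4), (-1, 5), (-2, 5), (-2, 6), (-2, 7)])
Fold: move[2]->R => LURUUULUU (positions: [(0, 0), (-1, 0), (-1, 1), (0, 1), (0, 2), (0, 3), (0, 4), (-1, 4), (-1, 5), (-1, 6)])
Fold: move[4]->L => LURULULUU (positions: [(0, 0), (-1, 0), (-1, 1), (0, 1), (0, 2), (-1, 2), (-1, 3), (-2, 3), (-2, 4), (-2, 5)])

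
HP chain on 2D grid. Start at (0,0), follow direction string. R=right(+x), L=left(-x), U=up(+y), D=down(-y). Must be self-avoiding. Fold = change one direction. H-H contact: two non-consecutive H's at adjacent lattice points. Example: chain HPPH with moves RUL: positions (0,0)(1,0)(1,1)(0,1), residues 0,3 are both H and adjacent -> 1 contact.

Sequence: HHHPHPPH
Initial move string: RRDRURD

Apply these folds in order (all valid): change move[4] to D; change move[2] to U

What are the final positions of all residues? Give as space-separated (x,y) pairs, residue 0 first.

Initial moves: RRDRURD
Fold: move[4]->D => RRDRDRD (positions: [(0, 0), (1, 0), (2, 0), (2, -1), (3, -1), (3, -2), (4, -2), (4, -3)])
Fold: move[2]->U => RRURDRD (positions: [(0, 0), (1, 0), (2, 0), (2, 1), (3, 1), (3, 0), (4, 0), (4, -1)])

Answer: (0,0) (1,0) (2,0) (2,1) (3,1) (3,0) (4,0) (4,-1)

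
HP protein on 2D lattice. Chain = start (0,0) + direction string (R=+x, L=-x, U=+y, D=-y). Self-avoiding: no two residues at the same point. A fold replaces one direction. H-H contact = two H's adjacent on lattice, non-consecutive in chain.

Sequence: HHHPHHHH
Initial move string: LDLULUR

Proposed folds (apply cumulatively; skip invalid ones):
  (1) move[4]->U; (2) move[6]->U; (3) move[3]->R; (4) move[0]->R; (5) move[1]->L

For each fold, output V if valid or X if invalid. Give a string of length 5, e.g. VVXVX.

Initial: LDLULUR -> [(0, 0), (-1, 0), (-1, -1), (-2, -1), (-2, 0), (-3, 0), (-3, 1), (-2, 1)]
Fold 1: move[4]->U => LDLUUUR VALID
Fold 2: move[6]->U => LDLUUUU VALID
Fold 3: move[3]->R => LDLRUUU INVALID (collision), skipped
Fold 4: move[0]->R => RDLUUUU INVALID (collision), skipped
Fold 5: move[1]->L => LLLUUUU VALID

Answer: VVXXV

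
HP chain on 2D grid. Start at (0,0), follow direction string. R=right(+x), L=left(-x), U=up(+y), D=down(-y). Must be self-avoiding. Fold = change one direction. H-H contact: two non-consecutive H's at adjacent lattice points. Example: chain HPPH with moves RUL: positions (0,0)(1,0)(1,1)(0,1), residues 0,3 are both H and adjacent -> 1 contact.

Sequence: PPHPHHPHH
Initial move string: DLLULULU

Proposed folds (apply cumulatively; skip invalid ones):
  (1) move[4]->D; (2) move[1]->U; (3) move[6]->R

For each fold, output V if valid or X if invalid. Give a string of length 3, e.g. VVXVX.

Answer: XXV

Derivation:
Initial: DLLULULU -> [(0, 0), (0, -1), (-1, -1), (-2, -1), (-2, 0), (-3, 0), (-3, 1), (-4, 1), (-4, 2)]
Fold 1: move[4]->D => DLLUDULU INVALID (collision), skipped
Fold 2: move[1]->U => DULULULU INVALID (collision), skipped
Fold 3: move[6]->R => DLLULURU VALID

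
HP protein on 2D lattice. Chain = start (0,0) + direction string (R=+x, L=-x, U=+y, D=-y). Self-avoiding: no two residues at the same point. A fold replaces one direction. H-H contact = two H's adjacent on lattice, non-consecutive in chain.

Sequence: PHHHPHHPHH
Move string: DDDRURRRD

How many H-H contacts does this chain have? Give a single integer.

Answer: 1

Derivation:
Positions: [(0, 0), (0, -1), (0, -2), (0, -3), (1, -3), (1, -2), (2, -2), (3, -2), (4, -2), (4, -3)]
H-H contact: residue 2 @(0,-2) - residue 5 @(1, -2)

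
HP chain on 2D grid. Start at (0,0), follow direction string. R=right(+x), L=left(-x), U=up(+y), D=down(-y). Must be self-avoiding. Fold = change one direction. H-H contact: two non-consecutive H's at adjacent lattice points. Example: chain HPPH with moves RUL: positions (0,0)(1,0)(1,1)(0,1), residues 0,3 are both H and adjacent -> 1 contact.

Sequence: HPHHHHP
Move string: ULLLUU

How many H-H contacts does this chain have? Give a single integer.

Positions: [(0, 0), (0, 1), (-1, 1), (-2, 1), (-3, 1), (-3, 2), (-3, 3)]
No H-H contacts found.

Answer: 0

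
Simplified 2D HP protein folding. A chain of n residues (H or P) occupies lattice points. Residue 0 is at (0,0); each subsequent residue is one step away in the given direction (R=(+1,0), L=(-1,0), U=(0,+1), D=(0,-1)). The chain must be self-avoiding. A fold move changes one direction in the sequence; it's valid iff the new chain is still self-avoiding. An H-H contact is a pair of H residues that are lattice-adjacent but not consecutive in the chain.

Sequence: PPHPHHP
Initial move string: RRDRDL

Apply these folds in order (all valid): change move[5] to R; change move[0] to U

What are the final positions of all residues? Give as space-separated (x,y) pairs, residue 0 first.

Answer: (0,0) (0,1) (1,1) (1,0) (2,0) (2,-1) (3,-1)

Derivation:
Initial moves: RRDRDL
Fold: move[5]->R => RRDRDR (positions: [(0, 0), (1, 0), (2, 0), (2, -1), (3, -1), (3, -2), (4, -2)])
Fold: move[0]->U => URDRDR (positions: [(0, 0), (0, 1), (1, 1), (1, 0), (2, 0), (2, -1), (3, -1)])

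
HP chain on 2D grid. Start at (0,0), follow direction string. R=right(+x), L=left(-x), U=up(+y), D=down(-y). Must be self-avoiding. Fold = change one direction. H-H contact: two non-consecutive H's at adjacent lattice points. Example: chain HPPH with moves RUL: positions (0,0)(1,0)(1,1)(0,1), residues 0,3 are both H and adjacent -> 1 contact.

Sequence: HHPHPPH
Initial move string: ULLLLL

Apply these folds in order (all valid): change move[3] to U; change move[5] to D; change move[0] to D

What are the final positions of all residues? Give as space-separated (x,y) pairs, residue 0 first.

Initial moves: ULLLLL
Fold: move[3]->U => ULLULL (positions: [(0, 0), (0, 1), (-1, 1), (-2, 1), (-2, 2), (-3, 2), (-4, 2)])
Fold: move[5]->D => ULLULD (positions: [(0, 0), (0, 1), (-1, 1), (-2, 1), (-2, 2), (-3, 2), (-3, 1)])
Fold: move[0]->D => DLLULD (positions: [(0, 0), (0, -1), (-1, -1), (-2, -1), (-2, 0), (-3, 0), (-3, -1)])

Answer: (0,0) (0,-1) (-1,-1) (-2,-1) (-2,0) (-3,0) (-3,-1)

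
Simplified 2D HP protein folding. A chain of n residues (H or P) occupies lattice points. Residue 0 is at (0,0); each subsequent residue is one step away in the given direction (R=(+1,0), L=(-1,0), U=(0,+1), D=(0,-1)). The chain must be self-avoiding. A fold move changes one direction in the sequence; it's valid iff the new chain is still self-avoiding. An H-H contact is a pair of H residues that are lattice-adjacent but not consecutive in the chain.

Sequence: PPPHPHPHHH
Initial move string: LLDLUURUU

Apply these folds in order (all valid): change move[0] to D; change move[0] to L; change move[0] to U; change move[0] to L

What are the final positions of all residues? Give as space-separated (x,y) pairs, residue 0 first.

Initial moves: LLDLUURUU
Fold: move[0]->D => DLDLUURUU (positions: [(0, 0), (0, -1), (-1, -1), (-1, -2), (-2, -2), (-2, -1), (-2, 0), (-1, 0), (-1, 1), (-1, 2)])
Fold: move[0]->L => LLDLUURUU (positions: [(0, 0), (-1, 0), (-2, 0), (-2, -1), (-3, -1), (-3, 0), (-3, 1), (-2, 1), (-2, 2), (-2, 3)])
Fold: move[0]->U => ULDLUURUU (positions: [(0, 0), (0, 1), (-1, 1), (-1, 0), (-2, 0), (-2, 1), (-2, 2), (-1, 2), (-1, 3), (-1, 4)])
Fold: move[0]->L => LLDLUURUU (positions: [(0, 0), (-1, 0), (-2, 0), (-2, -1), (-3, -1), (-3, 0), (-3, 1), (-2, 1), (-2, 2), (-2, 3)])

Answer: (0,0) (-1,0) (-2,0) (-2,-1) (-3,-1) (-3,0) (-3,1) (-2,1) (-2,2) (-2,3)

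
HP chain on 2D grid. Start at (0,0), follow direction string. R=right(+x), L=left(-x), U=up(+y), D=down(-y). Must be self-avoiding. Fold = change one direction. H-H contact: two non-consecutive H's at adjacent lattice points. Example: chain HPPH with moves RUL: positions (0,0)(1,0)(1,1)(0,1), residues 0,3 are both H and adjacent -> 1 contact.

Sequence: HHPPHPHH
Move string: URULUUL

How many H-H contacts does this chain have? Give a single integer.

Positions: [(0, 0), (0, 1), (1, 1), (1, 2), (0, 2), (0, 3), (0, 4), (-1, 4)]
H-H contact: residue 1 @(0,1) - residue 4 @(0, 2)

Answer: 1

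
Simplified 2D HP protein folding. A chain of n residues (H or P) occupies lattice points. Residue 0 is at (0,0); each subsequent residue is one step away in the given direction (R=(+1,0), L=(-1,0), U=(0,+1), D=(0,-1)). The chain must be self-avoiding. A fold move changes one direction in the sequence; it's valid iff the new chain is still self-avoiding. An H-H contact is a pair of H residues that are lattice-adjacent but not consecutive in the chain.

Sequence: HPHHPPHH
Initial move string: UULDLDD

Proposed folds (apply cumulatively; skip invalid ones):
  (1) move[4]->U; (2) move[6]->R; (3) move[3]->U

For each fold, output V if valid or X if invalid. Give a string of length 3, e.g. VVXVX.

Answer: XVX

Derivation:
Initial: UULDLDD -> [(0, 0), (0, 1), (0, 2), (-1, 2), (-1, 1), (-2, 1), (-2, 0), (-2, -1)]
Fold 1: move[4]->U => UULDUDD INVALID (collision), skipped
Fold 2: move[6]->R => UULDLDR VALID
Fold 3: move[3]->U => UULULDR INVALID (collision), skipped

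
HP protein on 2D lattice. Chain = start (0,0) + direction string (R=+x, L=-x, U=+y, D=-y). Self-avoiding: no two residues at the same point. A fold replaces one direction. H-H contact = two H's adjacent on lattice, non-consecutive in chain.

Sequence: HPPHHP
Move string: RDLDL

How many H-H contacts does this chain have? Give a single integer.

Answer: 1

Derivation:
Positions: [(0, 0), (1, 0), (1, -1), (0, -1), (0, -2), (-1, -2)]
H-H contact: residue 0 @(0,0) - residue 3 @(0, -1)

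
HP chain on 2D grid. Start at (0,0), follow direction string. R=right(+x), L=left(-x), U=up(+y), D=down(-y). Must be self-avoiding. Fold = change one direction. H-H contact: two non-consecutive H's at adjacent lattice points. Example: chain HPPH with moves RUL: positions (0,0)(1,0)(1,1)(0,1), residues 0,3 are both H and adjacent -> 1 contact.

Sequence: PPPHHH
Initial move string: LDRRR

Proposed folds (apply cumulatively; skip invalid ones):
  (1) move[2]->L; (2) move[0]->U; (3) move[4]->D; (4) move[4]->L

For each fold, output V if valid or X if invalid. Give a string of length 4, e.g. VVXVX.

Initial: LDRRR -> [(0, 0), (-1, 0), (-1, -1), (0, -1), (1, -1), (2, -1)]
Fold 1: move[2]->L => LDLRR INVALID (collision), skipped
Fold 2: move[0]->U => UDRRR INVALID (collision), skipped
Fold 3: move[4]->D => LDRRD VALID
Fold 4: move[4]->L => LDRRL INVALID (collision), skipped

Answer: XXVX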